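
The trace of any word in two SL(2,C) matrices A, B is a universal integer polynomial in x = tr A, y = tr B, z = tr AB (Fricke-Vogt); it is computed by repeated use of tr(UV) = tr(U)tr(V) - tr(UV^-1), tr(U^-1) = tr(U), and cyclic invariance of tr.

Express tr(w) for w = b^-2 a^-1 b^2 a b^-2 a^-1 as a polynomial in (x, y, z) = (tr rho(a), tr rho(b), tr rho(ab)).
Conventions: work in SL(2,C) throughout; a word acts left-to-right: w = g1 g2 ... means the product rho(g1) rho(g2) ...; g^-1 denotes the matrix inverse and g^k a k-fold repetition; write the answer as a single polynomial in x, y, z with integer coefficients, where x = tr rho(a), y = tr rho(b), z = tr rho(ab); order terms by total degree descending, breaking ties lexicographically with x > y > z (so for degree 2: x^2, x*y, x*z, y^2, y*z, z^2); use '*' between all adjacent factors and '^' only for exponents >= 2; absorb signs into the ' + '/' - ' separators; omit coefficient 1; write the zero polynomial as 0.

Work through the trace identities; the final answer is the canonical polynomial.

trace(b^2) = trace(b)*trace(b) - trace(1) = y^2 - 2
trace(b a b) = trace(b)*trace(a b) - trace(a) = y*z - x
reduce: trace(b^2 a b) = trace(b)*trace(b a b) - trace(b a) = y^2*z - x*y - z
trace(a b a b) = trace(a b)*trace(a b) - trace(1) = z^2 - 2
so trace(a b a) = trace(a)*trace(b a) - trace(b) = x*z - y
so trace(b^2 a b a) = trace(b)*trace(a b a b) - trace(a b a) = y*z^2 - x*z - y
reduce: trace(a^-1 b^2 a b) = trace(b^2 a b)*trace(a) - trace(b^2 a b a) = x*y^2*z - x^2*y - y*z^2 + y
reduce: trace(b^-1 a^-1 b^2 a) = trace(a^-1 b^2 a)*trace(b) - trace(a^-1 b^2 a b) = -x*y^2*z + x^2*y + y^3 + y*z^2 - 3*y
reduce: trace(b^-2 a^-1 b^2 a) = trace(b^-1 a^-1 b^2 a)*trace(b) - trace(b^-1 a^-1 b^2 a b) = -x*y^3*z + x^2*y^2 + y^4 + y^2*z^2 - 4*y^2 + 2
reduce: trace(b^-1 a^-1 b^2 a b^-2) = trace(b^-2 a^-1 b^2 a)*trace(b) - trace(b^-2 a^-1 b^2 a b) = -x*y^4*z + x^2*y^3 + y^5 + y^3*z^2 + x*y^2*z - x^2*y - 5*y^3 - y*z^2 + 5*y
trace(b a^2 b) = trace(a)*trace(b^2 a) - trace(b^2) = x*y*z - x^2 - y^2 + 2
reduce: trace(a b^3 a) = trace(b)*trace(b a^2 b) - trace(b a^2) = x*y^2*z - x^2*y - y^3 - x*z + 3*y
so trace(a b^3 a b) = trace(b)*trace(a b a b^2) - trace(a b a b) = y^2*z^2 - x*y*z - y^2 - z^2 + 2
trace(b^2 a b^-1 a b) = trace(a b^3 a)*trace(b) - trace(a b^3 a b) = x*y^3*z - x^2*y^2 - y^4 - y^2*z^2 + 4*y^2 + z^2 - 2
trace(a b a b^2 a) = trace(a)*trace(b a b^2 a) - trace(b a b^2) = x*y*z^2 - x^2*z - y^2*z + z
trace(a b a b a b) = trace(b a)*trace(b a b a) - trace(b^-1 a^-1) = z^3 - 3*z
reduce: trace(a b a b a) = trace(a)*trace(b a b a) - trace(b a b) = x*z^2 - y*z - x
so trace(a b a b^2 a b) = trace(b)*trace(a b a b a b) - trace(a b a b a) = y*z^3 - x*z^2 - 2*y*z + x
reduce: trace(b^2 a b^-1 a b a) = trace(a b a b^2 a)*trace(b) - trace(a b a b^2 a b) = x*y^2*z^2 - x^2*y*z - y^3*z - y*z^3 + x*z^2 + 3*y*z - x
so trace(a^-1 b^2 a b^-1 a b) = trace(b^2 a b^-1 a b)*trace(a) - trace(b^2 a b^-1 a b a) = x^2*y^3*z - x^3*y^2 - x*y^4 - 2*x*y^2*z^2 + x^2*y*z + y^3*z + y*z^3 + 4*x*y^2 - 3*y*z - x
trace(b^-1 a b^-1 a^-1 b^2 a) = trace(a^-1 b^2 a b^-1 a)*trace(b) - trace(a^-1 b^2 a b^-1 a b) = -x^2*y^3*z + x^3*y^2 + x*y^4 + 2*x*y^2*z^2 - x^2*y*z - y^3*z - y*z^3 - 4*x*y^2 + 4*y*z + x
reduce: trace(a^-1 b^2 a^2 b) = trace(b^2 a^2 b)*trace(a) - trace(b^2 a^2 b a) = x^2*y^2*z - x^3*y - x*y^3 - x*y*z^2 + y^2*z + 3*x*y - z
trace(a b^-1 a^-1 b^2 a) = trace(a^-1 b^2 a^2)*trace(b) - trace(a^-1 b^2 a^2 b) = -x^2*y^2*z + x^3*y + x*y^3 + x*y*z^2 - 4*x*y + z
trace(b^-1 a^-1 b^2 a b^-2 a) = trace(b^-1 a b^-1 a^-1 b^2 a)*trace(b) - trace(b^-1 a b^-1 a^-1 b^2 a b) = -x^2*y^4*z + x^3*y^3 + x*y^5 + 2*x*y^3*z^2 - y^4*z - y^2*z^3 - x^3*y - 5*x*y^3 - x*y*z^2 + 4*y^2*z + 5*x*y - z
trace(a^-1 b^2 a b^-2 a^-1 b^-1) = trace(b^-1 a^-1 b^2 a b^-2)*trace(a) - trace(b^-1 a^-1 b^2 a b^-2 a) = -x*y^3*z^2 + x^2*y^2*z + y^4*z + y^2*z^3 - 4*y^2*z + z
trace(a^-2 b^2 a b^-1) = trace(b^2 a b^-1 a^-1)*trace(a) - trace(b^2 a b^-1) = -x^2*y^2*z + x^3*y + x*y^3 + x*y*z^2 - 3*x*y - z
trace(a^-1 b^2) = trace(b^2)*trace(a) - trace(b^2 a) = x*y^2 - y*z - x
trace(a^-1 b^2 a b^-2 a^-1) = trace(a^-2 b^2 a b^-1)*trace(b) - trace(a^-2 b^2 a) = -x^2*y^3*z + x^3*y^2 + x*y^4 + x*y^2*z^2 - 4*x*y^2 + x
trace(b^-2 a^-1 b^2 a b^-2 a^-1) = trace(a^-1 b^2 a b^-2 a^-1 b^-1)*trace(b) - trace(a^-1 b^2 a b^-2 a^-1) = -x*y^4*z^2 + 2*x^2*y^3*z + y^5*z + y^3*z^3 - x^3*y^2 - x*y^4 - x*y^2*z^2 - 4*y^3*z + 4*x*y^2 + y*z - x

-x*y^4*z^2 + 2*x^2*y^3*z + y^5*z + y^3*z^3 - x^3*y^2 - x*y^4 - x*y^2*z^2 - 4*y^3*z + 4*x*y^2 + y*z - x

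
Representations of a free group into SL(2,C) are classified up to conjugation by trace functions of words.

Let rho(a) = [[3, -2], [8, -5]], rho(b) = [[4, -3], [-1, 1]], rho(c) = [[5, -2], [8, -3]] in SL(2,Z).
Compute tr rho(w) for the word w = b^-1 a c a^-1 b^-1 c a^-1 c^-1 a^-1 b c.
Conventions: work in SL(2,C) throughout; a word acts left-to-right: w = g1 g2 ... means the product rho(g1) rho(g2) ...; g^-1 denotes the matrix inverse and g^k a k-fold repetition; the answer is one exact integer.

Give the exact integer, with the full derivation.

-2955

rho(b^-1) = [[1, 3], [1, 4]]
... * rho(a) = [[3, -2], [8, -5]]  ->  [[27, -17], [35, -22]]
... * rho(c) = [[5, -2], [8, -3]]  ->  [[-1, -3], [-1, -4]]
... * rho(a^-1) = [[-5, 2], [-8, 3]]  ->  [[29, -11], [37, -14]]
... * rho(b^-1) = [[1, 3], [1, 4]]  ->  [[18, 43], [23, 55]]
... * rho(c) = [[5, -2], [8, -3]]  ->  [[434, -165], [555, -211]]
... * rho(a^-1) = [[-5, 2], [-8, 3]]  ->  [[-850, 373], [-1087, 477]]
... * rho(c^-1) = [[-3, 2], [-8, 5]]  ->  [[-434, 165], [-555, 211]]
... * rho(a^-1) = [[-5, 2], [-8, 3]]  ->  [[850, -373], [1087, -477]]
... * rho(b) = [[4, -3], [-1, 1]]  ->  [[3773, -2923], [4825, -3738]]
... * rho(c) = [[5, -2], [8, -3]]  ->  [[-4519, 1223], [-5779, 1564]]
tr = -4519 + 1564 = -2955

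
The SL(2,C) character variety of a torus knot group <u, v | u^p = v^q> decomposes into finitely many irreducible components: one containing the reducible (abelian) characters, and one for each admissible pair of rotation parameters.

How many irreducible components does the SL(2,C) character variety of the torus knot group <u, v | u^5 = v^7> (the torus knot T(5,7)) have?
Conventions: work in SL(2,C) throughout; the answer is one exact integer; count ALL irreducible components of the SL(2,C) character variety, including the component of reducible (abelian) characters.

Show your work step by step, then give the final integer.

13

In the torus knot group T(5,7), u^5 = v^7 is central, so an irreducible representation sends it to +I or -I (Schur).
On an irreducible component, tr(u) is locked at 2*cos(pi*alpha/5) for some alpha in 1..4, and tr(v) at 2*cos(pi*beta/7) for some beta in 1..6.
u^5 = (-1)^alpha I and v^7 = (-1)^beta I must agree, so alpha and beta have equal parity.
Enumerate parity-matched pairs: 2*3 odd-odd plus 2*3 even-even gives 12.
That is 12 components of irreducible characters, and with the reducible (abelian) component the total is 13.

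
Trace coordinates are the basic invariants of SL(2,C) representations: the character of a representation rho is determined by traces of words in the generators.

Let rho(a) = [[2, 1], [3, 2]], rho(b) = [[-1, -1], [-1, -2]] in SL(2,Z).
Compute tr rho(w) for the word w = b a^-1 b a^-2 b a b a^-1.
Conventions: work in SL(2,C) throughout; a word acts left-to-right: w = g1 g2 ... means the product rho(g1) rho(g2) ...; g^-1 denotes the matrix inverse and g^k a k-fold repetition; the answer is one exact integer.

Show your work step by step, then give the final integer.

rho(b) = [[-1, -1], [-1, -2]]
... * rho(a^-1) = [[2, -1], [-3, 2]]  ->  [[1, -1], [4, -3]]
... * rho(b) = [[-1, -1], [-1, -2]]  ->  [[0, 1], [-1, 2]]
... * rho(a^-1) = [[2, -1], [-3, 2]]  ->  [[-3, 2], [-8, 5]]
... * rho(a^-1) = [[2, -1], [-3, 2]]  ->  [[-12, 7], [-31, 18]]
... * rho(b) = [[-1, -1], [-1, -2]]  ->  [[5, -2], [13, -5]]
... * rho(a) = [[2, 1], [3, 2]]  ->  [[4, 1], [11, 3]]
... * rho(b) = [[-1, -1], [-1, -2]]  ->  [[-5, -6], [-14, -17]]
... * rho(a^-1) = [[2, -1], [-3, 2]]  ->  [[8, -7], [23, -20]]
tr = 8 + -20 = -12

-12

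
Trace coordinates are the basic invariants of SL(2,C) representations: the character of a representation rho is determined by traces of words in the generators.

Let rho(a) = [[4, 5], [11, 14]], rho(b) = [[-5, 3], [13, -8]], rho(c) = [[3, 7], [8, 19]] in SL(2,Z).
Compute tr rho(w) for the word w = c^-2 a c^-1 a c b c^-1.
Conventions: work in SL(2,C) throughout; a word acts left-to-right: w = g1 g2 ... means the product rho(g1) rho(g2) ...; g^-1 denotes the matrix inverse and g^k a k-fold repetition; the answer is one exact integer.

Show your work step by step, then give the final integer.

-461426

rho(c^-1) = [[19, -7], [-8, 3]]
... * rho(c^-1) = [[19, -7], [-8, 3]]  ->  [[417, -154], [-176, 65]]
... * rho(a) = [[4, 5], [11, 14]]  ->  [[-26, -71], [11, 30]]
... * rho(c^-1) = [[19, -7], [-8, 3]]  ->  [[74, -31], [-31, 13]]
... * rho(a) = [[4, 5], [11, 14]]  ->  [[-45, -64], [19, 27]]
... * rho(c) = [[3, 7], [8, 19]]  ->  [[-647, -1531], [273, 646]]
... * rho(b) = [[-5, 3], [13, -8]]  ->  [[-16668, 10307], [7033, -4349]]
... * rho(c^-1) = [[19, -7], [-8, 3]]  ->  [[-399148, 147597], [168419, -62278]]
tr = -399148 + -62278 = -461426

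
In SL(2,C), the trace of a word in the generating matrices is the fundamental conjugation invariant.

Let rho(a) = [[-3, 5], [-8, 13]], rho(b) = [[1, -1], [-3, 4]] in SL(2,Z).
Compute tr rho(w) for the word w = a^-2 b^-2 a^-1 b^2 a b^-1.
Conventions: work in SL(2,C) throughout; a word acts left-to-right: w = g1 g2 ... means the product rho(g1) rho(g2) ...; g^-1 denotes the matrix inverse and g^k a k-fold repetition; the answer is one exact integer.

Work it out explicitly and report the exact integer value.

rho(a^-1) = [[13, -5], [8, -3]]
... * rho(a^-1) = [[13, -5], [8, -3]]  ->  [[129, -50], [80, -31]]
... * rho(b^-1) = [[4, 1], [3, 1]]  ->  [[366, 79], [227, 49]]
... * rho(b^-1) = [[4, 1], [3, 1]]  ->  [[1701, 445], [1055, 276]]
... * rho(a^-1) = [[13, -5], [8, -3]]  ->  [[25673, -9840], [15923, -6103]]
... * rho(b) = [[1, -1], [-3, 4]]  ->  [[55193, -65033], [34232, -40335]]
... * rho(b) = [[1, -1], [-3, 4]]  ->  [[250292, -315325], [155237, -195572]]
... * rho(a) = [[-3, 5], [-8, 13]]  ->  [[1771724, -2847765], [1098865, -1766251]]
... * rho(b^-1) = [[4, 1], [3, 1]]  ->  [[-1456399, -1076041], [-903293, -667386]]
tr = -1456399 + -667386 = -2123785

-2123785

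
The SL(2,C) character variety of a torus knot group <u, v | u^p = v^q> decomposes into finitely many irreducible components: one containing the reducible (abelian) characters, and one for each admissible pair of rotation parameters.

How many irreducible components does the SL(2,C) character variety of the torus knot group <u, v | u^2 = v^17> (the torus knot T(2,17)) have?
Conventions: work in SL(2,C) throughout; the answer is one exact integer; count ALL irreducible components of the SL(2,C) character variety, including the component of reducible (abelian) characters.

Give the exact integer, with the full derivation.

9

In the torus knot group T(2,17), u^2 = v^17 is central, so an irreducible representation sends it to +I or -I (Schur).
So on each irreducible component the traces are pinned: tr(u) = 2*cos(pi*alpha/2) with 1 <= alpha <= 1, tr(v) = 2*cos(pi*beta/17) with 1 <= beta <= 16.
The two central values (-1)^alpha I and (-1)^beta I must be the same matrix, so alpha and beta share a parity.
Counting: 1 odd alphas x 8 odd betas + 0 even alphas x 8 even betas = 8 + 0 = 8.
That is 8 components of irreducible characters, and with the reducible (abelian) component the total is 9.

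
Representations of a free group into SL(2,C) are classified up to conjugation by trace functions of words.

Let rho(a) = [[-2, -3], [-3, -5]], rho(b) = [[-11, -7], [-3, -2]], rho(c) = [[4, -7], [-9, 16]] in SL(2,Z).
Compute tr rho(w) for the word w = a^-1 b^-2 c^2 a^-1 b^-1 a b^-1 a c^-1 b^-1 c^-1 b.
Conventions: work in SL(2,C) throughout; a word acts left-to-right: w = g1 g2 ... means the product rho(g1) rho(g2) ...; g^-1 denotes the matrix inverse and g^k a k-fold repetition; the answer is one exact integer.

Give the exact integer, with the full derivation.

3565303255895

rho(a^-1) = [[-5, 3], [3, -2]]
... * rho(b^-1) = [[-2, 7], [3, -11]]  ->  [[19, -68], [-12, 43]]
... * rho(b^-1) = [[-2, 7], [3, -11]]  ->  [[-242, 881], [153, -557]]
... * rho(c) = [[4, -7], [-9, 16]]  ->  [[-8897, 15790], [5625, -9983]]
... * rho(c) = [[4, -7], [-9, 16]]  ->  [[-177698, 314919], [112347, -199103]]
... * rho(a^-1) = [[-5, 3], [3, -2]]  ->  [[1833247, -1162932], [-1159044, 735247]]
... * rho(b^-1) = [[-2, 7], [3, -11]]  ->  [[-7155290, 25624981], [4523829, -16201025]]
... * rho(a) = [[-2, -3], [-3, -5]]  ->  [[-62564363, -106659035], [39555417, 67433638]]
... * rho(b^-1) = [[-2, 7], [3, -11]]  ->  [[-194848379, 735298844], [123190080, -464882099]]
... * rho(a) = [[-2, -3], [-3, -5]]  ->  [[-1816199774, -3091949083], [1148266137, 1954840255]]
... * rho(c^-1) = [[16, 7], [9, 4]]  ->  [[-56886738131, -25081194750], [35965820487, 15857223979]]
... * rho(b^-1) = [[-2, 7], [3, -11]]  ->  [[38529892012, -122314024667], [-24359969037, 77331279640]]
... * rho(c^-1) = [[16, 7], [9, 4]]  ->  [[-484347949811, -219546854584], [306222012168, 138805335301]]
... * rho(b) = [[-11, -7], [-3, -2]]  ->  [[5986468011673, 3829529357845], [-3784858139751, -2421164755778]]
tr = 5986468011673 + -2421164755778 = 3565303255895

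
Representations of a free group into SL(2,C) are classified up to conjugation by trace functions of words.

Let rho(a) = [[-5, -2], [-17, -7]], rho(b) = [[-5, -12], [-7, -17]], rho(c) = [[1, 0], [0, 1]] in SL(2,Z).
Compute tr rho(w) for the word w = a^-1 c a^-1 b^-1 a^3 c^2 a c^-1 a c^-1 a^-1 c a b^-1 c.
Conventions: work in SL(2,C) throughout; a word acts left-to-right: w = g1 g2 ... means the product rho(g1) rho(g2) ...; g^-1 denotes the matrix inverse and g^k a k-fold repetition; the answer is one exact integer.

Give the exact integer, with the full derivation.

rho(a^-1) = [[-7, 2], [17, -5]]
... * rho(c) = [[1, 0], [0, 1]]  ->  [[-7, 2], [17, -5]]
... * rho(a^-1) = [[-7, 2], [17, -5]]  ->  [[83, -24], [-204, 59]]
... * rho(b^-1) = [[-17, 12], [7, -5]]  ->  [[-1579, 1116], [3881, -2743]]
... * rho(a) = [[-5, -2], [-17, -7]]  ->  [[-11077, -4654], [27226, 11439]]
... * rho(a) = [[-5, -2], [-17, -7]]  ->  [[134503, 54732], [-330593, -134525]]
... * rho(a) = [[-5, -2], [-17, -7]]  ->  [[-1602959, -652130], [3939890, 1602861]]
... * rho(c) = [[1, 0], [0, 1]]  ->  [[-1602959, -652130], [3939890, 1602861]]
... * rho(c) = [[1, 0], [0, 1]]  ->  [[-1602959, -652130], [3939890, 1602861]]
... * rho(a) = [[-5, -2], [-17, -7]]  ->  [[19101005, 7770828], [-46948087, -19099807]]
... * rho(c^-1) = [[1, 0], [0, 1]]  ->  [[19101005, 7770828], [-46948087, -19099807]]
... * rho(a) = [[-5, -2], [-17, -7]]  ->  [[-227609101, -92597806], [559437154, 227594823]]
... * rho(c^-1) = [[1, 0], [0, 1]]  ->  [[-227609101, -92597806], [559437154, 227594823]]
... * rho(a^-1) = [[-7, 2], [17, -5]]  ->  [[19101005, 7770828], [-46948087, -19099807]]
... * rho(c) = [[1, 0], [0, 1]]  ->  [[19101005, 7770828], [-46948087, -19099807]]
... * rho(a) = [[-5, -2], [-17, -7]]  ->  [[-227609101, -92597806], [559437154, 227594823]]
... * rho(b^-1) = [[-17, 12], [7, -5]]  ->  [[3221170075, -2268320182], [-7917267857, 5575271733]]
... * rho(c) = [[1, 0], [0, 1]]  ->  [[3221170075, -2268320182], [-7917267857, 5575271733]]
tr = 3221170075 + 5575271733 = 8796441808

8796441808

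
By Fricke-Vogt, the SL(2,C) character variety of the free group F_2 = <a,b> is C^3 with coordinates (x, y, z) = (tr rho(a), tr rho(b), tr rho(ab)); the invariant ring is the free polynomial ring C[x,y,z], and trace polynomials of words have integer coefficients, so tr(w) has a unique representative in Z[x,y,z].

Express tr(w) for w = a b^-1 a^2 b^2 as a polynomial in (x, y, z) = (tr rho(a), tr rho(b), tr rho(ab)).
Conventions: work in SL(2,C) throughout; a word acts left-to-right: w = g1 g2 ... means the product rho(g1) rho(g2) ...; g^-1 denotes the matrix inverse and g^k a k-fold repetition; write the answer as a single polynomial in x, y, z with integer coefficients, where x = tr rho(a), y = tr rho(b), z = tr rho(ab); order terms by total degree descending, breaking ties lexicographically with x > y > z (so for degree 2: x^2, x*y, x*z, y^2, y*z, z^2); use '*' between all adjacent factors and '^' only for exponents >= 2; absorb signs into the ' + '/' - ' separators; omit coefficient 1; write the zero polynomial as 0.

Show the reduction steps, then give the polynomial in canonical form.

x^2*y^2*z - x^3*y - x*y^3 - x*y*z^2 + x^2*z + 3*x*y - z

use: trace(b a^2) = trace(a)*trace(b a) - trace(b) = x*z - y
use: trace(a^3 b) = trace(a)*trace(b a^2) - trace(b a) = x^2*z - x*y - z
use: trace(a^2) = trace(a)*trace(a) - trace(1) = x^2 - 2
trace(a^3) = trace(a)*trace(a^2) - trace(a) = x^3 - 3*x
use: trace(a^2 b^2 a) = trace(b)*trace(a^3 b) - trace(a^3) = x^2*y*z - x^3 - x*y^2 - y*z + 3*x
trace(a b a b) = trace(a b)*trace(a b) - trace(1)   [split at repeated a] = z^2 - 2
trace(b^2 a b a) = trace(b)*trace(a b a b) - trace(a b a) = y*z^2 - x*z - y
use: trace(b a b) = trace(b)*trace(a b) - trace(a) = y*z - x
use: trace(b^2 a b) = trace(b)*trace(b a b) - trace(b a) = y^2*z - x*y - z
use: trace(a^2 b^2 a b) = trace(a)*trace(b^2 a b a) - trace(b^2 a b) = x*y*z^2 - x^2*z - y^2*z + z
use: trace(a b^-1 a^2 b^2) = trace(a^2 b^2 a)*trace(b) - trace(a^2 b^2 a b) = x^2*y^2*z - x^3*y - x*y^3 - x*y*z^2 + x^2*z + 3*x*y - z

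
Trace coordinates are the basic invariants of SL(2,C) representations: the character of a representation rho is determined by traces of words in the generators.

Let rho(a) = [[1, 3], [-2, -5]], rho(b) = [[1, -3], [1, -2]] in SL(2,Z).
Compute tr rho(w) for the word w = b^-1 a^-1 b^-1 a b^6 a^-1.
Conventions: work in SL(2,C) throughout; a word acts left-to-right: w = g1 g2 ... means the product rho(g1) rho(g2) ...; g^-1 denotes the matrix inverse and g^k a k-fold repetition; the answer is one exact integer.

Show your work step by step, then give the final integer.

rho(b^-1) = [[-2, 3], [-1, 1]]
... * rho(a^-1) = [[-5, -3], [2, 1]]  ->  [[16, 9], [7, 4]]
... * rho(b^-1) = [[-2, 3], [-1, 1]]  ->  [[-41, 57], [-18, 25]]
... * rho(a) = [[1, 3], [-2, -5]]  ->  [[-155, -408], [-68, -179]]
... * rho(b) = [[1, -3], [1, -2]]  ->  [[-563, 1281], [-247, 562]]
... * rho(b) = [[1, -3], [1, -2]]  ->  [[718, -873], [315, -383]]
... * rho(b) = [[1, -3], [1, -2]]  ->  [[-155, -408], [-68, -179]]
... * rho(b) = [[1, -3], [1, -2]]  ->  [[-563, 1281], [-247, 562]]
... * rho(b) = [[1, -3], [1, -2]]  ->  [[718, -873], [315, -383]]
... * rho(b) = [[1, -3], [1, -2]]  ->  [[-155, -408], [-68, -179]]
... * rho(a^-1) = [[-5, -3], [2, 1]]  ->  [[-41, 57], [-18, 25]]
tr = -41 + 25 = -16

-16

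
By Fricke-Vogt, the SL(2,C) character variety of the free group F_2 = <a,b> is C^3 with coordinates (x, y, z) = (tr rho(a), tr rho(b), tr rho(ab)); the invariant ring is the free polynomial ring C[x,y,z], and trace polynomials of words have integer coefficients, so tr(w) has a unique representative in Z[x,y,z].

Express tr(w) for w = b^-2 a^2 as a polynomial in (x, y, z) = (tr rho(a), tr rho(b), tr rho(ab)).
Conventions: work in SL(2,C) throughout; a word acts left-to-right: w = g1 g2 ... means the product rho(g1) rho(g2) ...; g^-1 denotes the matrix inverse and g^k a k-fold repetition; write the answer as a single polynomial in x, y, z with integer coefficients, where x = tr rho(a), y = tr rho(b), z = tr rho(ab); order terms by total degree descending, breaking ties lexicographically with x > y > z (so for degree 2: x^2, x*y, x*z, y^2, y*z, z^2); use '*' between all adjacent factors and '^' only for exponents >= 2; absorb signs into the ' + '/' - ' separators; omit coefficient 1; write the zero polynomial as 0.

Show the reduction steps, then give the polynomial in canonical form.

tr(a^2) = tr(a) * tr(a) - tr(1) = x^2 - 2
reduce: tr(a^2 b) = tr(a) * tr(b a) - tr(b) = x*z - y
reduce: tr(a^2 b^-1) = tr(a^2) * tr(b) - tr(a^2 b) = x^2*y - x*z - y
tr(b^-2 a^2) = tr(a^2 b^-1) * tr(b) - tr(a^2) = x^2*y^2 - x*y*z - x^2 - y^2 + 2

x^2*y^2 - x*y*z - x^2 - y^2 + 2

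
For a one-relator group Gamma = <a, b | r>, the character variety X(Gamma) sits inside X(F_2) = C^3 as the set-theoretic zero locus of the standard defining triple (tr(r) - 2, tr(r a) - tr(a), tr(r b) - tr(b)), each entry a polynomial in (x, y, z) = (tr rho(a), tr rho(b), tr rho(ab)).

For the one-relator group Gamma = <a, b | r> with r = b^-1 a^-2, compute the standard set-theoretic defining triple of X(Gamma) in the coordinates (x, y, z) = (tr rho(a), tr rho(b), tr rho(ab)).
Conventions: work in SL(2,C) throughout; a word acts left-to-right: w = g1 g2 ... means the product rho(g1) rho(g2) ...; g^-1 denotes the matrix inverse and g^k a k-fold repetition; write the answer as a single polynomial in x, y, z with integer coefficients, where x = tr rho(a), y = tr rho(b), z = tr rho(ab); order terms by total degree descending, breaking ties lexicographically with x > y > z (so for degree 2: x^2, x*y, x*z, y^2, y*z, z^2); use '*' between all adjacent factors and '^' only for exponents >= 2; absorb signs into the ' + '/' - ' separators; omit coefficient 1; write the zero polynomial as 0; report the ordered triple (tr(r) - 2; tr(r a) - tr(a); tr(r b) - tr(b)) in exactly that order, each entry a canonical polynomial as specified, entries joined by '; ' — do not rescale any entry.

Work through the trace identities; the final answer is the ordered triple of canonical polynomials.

x*z - y - 2; -x + z; x^2 - y - 2

trace(b^-1) = trace(b) = y
and trace(b^-1 a) = trace(a) trace(b) - trace(a b) = x*y - z
and trace(a^-1 b^-1) = trace(b^-1) trace(a) - trace(b^-1 a) = z
and trace(b^-1 a^-2) = trace(a^-1 b^-1) trace(a) - trace(a^-1 b^-1 a) = x*z - y
and trace(a^-2) = trace(a^-1) trace(a) - trace(1)   [inverse elimination on a] = x^2 - 2
assemble the triple (trace(r) - 2; trace(r a) - x; trace(r b) - y)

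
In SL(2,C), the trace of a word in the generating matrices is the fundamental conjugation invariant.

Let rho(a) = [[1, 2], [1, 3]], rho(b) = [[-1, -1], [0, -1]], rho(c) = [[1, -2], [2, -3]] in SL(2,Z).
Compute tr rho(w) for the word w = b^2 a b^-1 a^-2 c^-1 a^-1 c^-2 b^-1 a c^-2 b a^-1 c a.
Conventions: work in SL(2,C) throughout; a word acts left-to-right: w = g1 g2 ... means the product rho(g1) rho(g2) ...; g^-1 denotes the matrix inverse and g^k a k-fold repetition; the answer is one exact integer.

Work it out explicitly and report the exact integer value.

4730

rho(b) = [[-1, -1], [0, -1]]
... * rho(b) = [[-1, -1], [0, -1]]  ->  [[1, 2], [0, 1]]
... * rho(a) = [[1, 2], [1, 3]]  ->  [[3, 8], [1, 3]]
... * rho(b^-1) = [[-1, 1], [0, -1]]  ->  [[-3, -5], [-1, -2]]
... * rho(a^-1) = [[3, -2], [-1, 1]]  ->  [[-4, 1], [-1, 0]]
... * rho(a^-1) = [[3, -2], [-1, 1]]  ->  [[-13, 9], [-3, 2]]
... * rho(c^-1) = [[-3, 2], [-2, 1]]  ->  [[21, -17], [5, -4]]
... * rho(a^-1) = [[3, -2], [-1, 1]]  ->  [[80, -59], [19, -14]]
... * rho(c^-1) = [[-3, 2], [-2, 1]]  ->  [[-122, 101], [-29, 24]]
... * rho(c^-1) = [[-3, 2], [-2, 1]]  ->  [[164, -143], [39, -34]]
... * rho(b^-1) = [[-1, 1], [0, -1]]  ->  [[-164, 307], [-39, 73]]
... * rho(a) = [[1, 2], [1, 3]]  ->  [[143, 593], [34, 141]]
... * rho(c^-1) = [[-3, 2], [-2, 1]]  ->  [[-1615, 879], [-384, 209]]
... * rho(c^-1) = [[-3, 2], [-2, 1]]  ->  [[3087, -2351], [734, -559]]
... * rho(b) = [[-1, -1], [0, -1]]  ->  [[-3087, -736], [-734, -175]]
... * rho(a^-1) = [[3, -2], [-1, 1]]  ->  [[-8525, 5438], [-2027, 1293]]
... * rho(c) = [[1, -2], [2, -3]]  ->  [[2351, 736], [559, 175]]
... * rho(a) = [[1, 2], [1, 3]]  ->  [[3087, 6910], [734, 1643]]
tr = 3087 + 1643 = 4730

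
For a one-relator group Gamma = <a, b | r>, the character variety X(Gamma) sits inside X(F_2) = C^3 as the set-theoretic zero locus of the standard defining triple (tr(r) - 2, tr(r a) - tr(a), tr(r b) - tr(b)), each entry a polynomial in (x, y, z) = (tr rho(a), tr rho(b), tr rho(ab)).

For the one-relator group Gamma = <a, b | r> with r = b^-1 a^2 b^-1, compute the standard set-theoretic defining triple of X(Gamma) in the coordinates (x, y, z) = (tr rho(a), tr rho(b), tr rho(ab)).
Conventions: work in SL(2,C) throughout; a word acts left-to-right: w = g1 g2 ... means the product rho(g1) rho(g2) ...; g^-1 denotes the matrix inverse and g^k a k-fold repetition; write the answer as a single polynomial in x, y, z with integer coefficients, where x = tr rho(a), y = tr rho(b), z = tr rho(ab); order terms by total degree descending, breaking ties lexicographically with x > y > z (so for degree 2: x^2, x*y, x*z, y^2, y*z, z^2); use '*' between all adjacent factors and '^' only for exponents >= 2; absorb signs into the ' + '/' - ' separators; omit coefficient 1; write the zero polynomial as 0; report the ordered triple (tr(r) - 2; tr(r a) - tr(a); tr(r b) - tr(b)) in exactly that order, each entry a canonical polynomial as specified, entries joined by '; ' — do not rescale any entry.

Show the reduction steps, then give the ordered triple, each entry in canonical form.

x^2*y^2 - x*y*z - x^2 - y^2; x^3*y^2 - 2*x^2*y*z - x*y^2 + x*z^2 + y*z - 2*x; x^2*y - x*z - 2*y

tr(a^2) = tr(a) tr(a) - tr(1) = x^2 - 2
use: tr(a^2 b) = tr(a) tr(b a) - tr(b) = x*z - y
use: tr(b^-1 a^2) = tr(a^2) tr(b) - tr(a^2 b) = x^2*y - x*z - y
tr(b^-1 a^2 b^-1) = tr(b^-1 a^2) tr(b) - tr(b^-1 a^2 b) = x^2*y^2 - x*y*z - x^2 - y^2 + 2
apply: tr(a^3) = tr(a) tr(a^2) - tr(a) = x^3 - 3*x
use: tr(a^3 b) = tr(a) tr(a b a) - tr(a b) = x^2*z - x*y - z
tr(a^2 b^-1 a) = tr(a^3) tr(b) - tr(a^3 b) = x^3*y - x^2*z - 2*x*y + z
tr(b a b a) = tr(a b) tr(a b) - tr(1) = z^2 - 2
tr(b a b) = tr(b) tr(a b) - tr(a) = y*z - x
use: tr(a b a^2 b) = tr(a) tr(b a b a) - tr(b a b) = x*z^2 - y*z - x
tr(a^2 b^-1 a b) = tr(a b a^2) tr(b) - tr(a b a^2 b) = x^2*y*z - x*y^2 - x*z^2 + x
apply: tr(b^-1 a^2 b^-1 a) = tr(a^2 b^-1 a) tr(b) - tr(a^2 b^-1 a b) = x^3*y^2 - 2*x^2*y*z - x*y^2 + x*z^2 + y*z - x
assemble the triple (tr(r) - 2; tr(r a) - x; tr(r b) - y)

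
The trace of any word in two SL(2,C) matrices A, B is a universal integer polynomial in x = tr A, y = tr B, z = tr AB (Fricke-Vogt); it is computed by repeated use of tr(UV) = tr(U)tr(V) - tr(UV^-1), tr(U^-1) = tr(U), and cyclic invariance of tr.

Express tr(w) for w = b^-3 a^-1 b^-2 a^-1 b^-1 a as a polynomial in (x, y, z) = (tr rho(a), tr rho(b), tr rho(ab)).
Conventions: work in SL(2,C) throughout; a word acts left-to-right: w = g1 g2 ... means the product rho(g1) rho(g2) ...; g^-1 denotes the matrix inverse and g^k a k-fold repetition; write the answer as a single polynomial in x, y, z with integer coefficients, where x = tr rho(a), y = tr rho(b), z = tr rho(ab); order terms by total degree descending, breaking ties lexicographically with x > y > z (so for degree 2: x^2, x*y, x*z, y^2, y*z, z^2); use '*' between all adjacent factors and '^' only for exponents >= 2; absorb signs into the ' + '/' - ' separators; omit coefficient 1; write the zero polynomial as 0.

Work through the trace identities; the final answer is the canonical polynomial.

x*y^4*z^2 - 2*x^2*y^3*z - y^3*z^3 + x^3*y^2 + 2*x^2*y*z + y^3*z + y*z^3 - x^3 - 2*x*y^2 - x*z^2 - y*z + 3*x

so trace(b^-1 a) = trace(a)*trace(b) - trace(a b)  (eliminate b^-1) = x*y - z
trace(b^-2 a) = trace(b^-1 a)*trace(b) - trace(b^-1 a b)  (eliminate b^-1) = x*y^2 - y*z - x
trace(b^-1 a b^-2) = trace(b^-2 a)*trace(b) - trace(b^-2 a b)  (eliminate b^-1) = x*y^3 - y^2*z - 2*x*y + z
trace(a^2) = trace(a)*trace(a) - trace(1)  (reduce the a square) = x^2 - 2
trace(a^2 b) = trace(a)*trace(b a) - trace(b)  (reduce the a square) = x*z - y
reduce: trace(b^-1 a^2) = trace(a^2)*trace(b) - trace(a^2 b)  (eliminate b^-1) = x^2*y - x*z - y
so trace(a b^-2 a) = trace(b^-1 a^2)*trace(b) - trace(b^-1 a^2 b)  (eliminate b^-1) = x^2*y^2 - x*y*z - x^2 - y^2 + 2
so trace(a b a b) = trace(a b)*trace(a b) - trace(1)  (split on a) = z^2 - 2
trace(b^-1 a b a) = trace(a b a)*trace(b) - trace(a b a b)  (eliminate b^-1) = x*y*z - y^2 - z^2 + 2
so trace(a b^-2 a b) = trace(b^-1 a b a)*trace(b) - trace(b^-1 a b a b)  (eliminate b^-1) = x*y^2*z - y^3 - y*z^2 - x*z + 3*y
reduce: trace(b^-1 a b^-2 a) = trace(a b^-2 a)*trace(b) - trace(a b^-2 a b)  (eliminate b^-1) = x^2*y^3 - 2*x*y^2*z - x^2*y + y*z^2 + x*z - y
reduce: trace(b^-1 a^-1 b^-1 a b^-1) = trace(b^-1 a b^-2)*trace(a) - trace(b^-1 a b^-2 a)  (eliminate a^-1) = x*y^2*z - x^2*y - y*z^2 + y
so trace(b a b) = trace(b)*trace(a b) - trace(a)  (reduce the b square) = y*z - x
trace(a^-1 b a b) = trace(b a b)*trace(a) - trace(b a b a)  (eliminate a^-1) = x*y*z - x^2 - z^2 + 2
trace(a b^-1 a^-1 b) = trace(a^-1 b a)*trace(b) - trace(a^-1 b a b)  (eliminate b^-1) = -x*y*z + x^2 + y^2 + z^2 - 2
reduce: trace(b^-1 a^-1 b^-1 a) = trace(a b^-1 a^-1)*trace(b) - trace(a b^-1 a^-1 b)  (eliminate b^-1) = x*y*z - x^2 - z^2 + 2
reduce: trace(b^-1 a^-1 b^-1 a b^-2) = trace(b^-1 a^-1 b^-1 a b^-1)*trace(b) - trace(b^-1 a^-1 b^-1 a)  (eliminate b^-1) = x*y^3*z - x^2*y^2 - y^2*z^2 - x*y*z + x^2 + y^2 + z^2 - 2
so trace(b^-1 a^-1 b^-1 a b^-3) = trace(b^-1 a^-1 b^-1 a b^-2)*trace(b) - trace(b^-1 a^-1 b^-1 a b^-1)  (eliminate b^-1) = x*y^4*z - x^2*y^3 - y^3*z^2 - 2*x*y^2*z + 2*x^2*y + y^3 + 2*y*z^2 - 3*y
trace(b^-2 a^-1 b^-1 a b^-3) = trace(b^-1 a^-1 b^-1 a b^-3)*trace(b) - trace(b^-1 a^-1 b^-1 a b^-2)  (eliminate b^-1) = x*y^5*z - x^2*y^4 - y^4*z^2 - 3*x*y^3*z + 3*x^2*y^2 + y^4 + 3*y^2*z^2 + x*y*z - x^2 - 4*y^2 - z^2 + 2
trace(b^-2 a b^-2) = trace(a b^-3)*trace(b) - trace(a b^-2)  (eliminate b^-1) = x*y^4 - y^3*z - 3*x*y^2 + 2*y*z + x
so trace(b^-3 a b^-2) = trace(b^-2 a b^-2)*trace(b) - trace(b^-2 a b^-1)  (eliminate b^-1) = x*y^5 - y^4*z - 4*x*y^3 + 3*y^2*z + 3*x*y - z
reduce: trace(b a^2 b) = trace(b)*trace(a^2 b) - trace(a^2)  (reduce the b square) = x*y*z - x^2 - y^2 + 2
reduce: trace(b a^2 b a) = trace(a)*trace(b a b a) - trace(b a b)  (reduce the a square) = x*z^2 - y*z - x
trace(a^-1 b a^2 b) = trace(b a^2 b)*trace(a) - trace(b a^2 b a)  (eliminate a^-1) = x^2*y*z - x^3 - x*y^2 - x*z^2 + y*z + 3*x
so trace(a^-1 b a^2 b^-1) = trace(a^-1 b a^2)*trace(b) - trace(a^-1 b a^2 b)  (eliminate b^-1) = -x^2*y*z + x^3 + x*y^2 + x*z^2 - 3*x
reduce: trace(a b^-2 a^-1 b a) = trace(a^-1 b a^2 b^-1)*trace(b) - trace(a^-1 b a^2)  (eliminate b^-1) = -x^2*y^2*z + x^3*y + x*y^3 + x*y*z^2 - 3*x*y - z
so trace(a b a b a b) = trace(a b)*trace(a b a b) - trace(a^-1 b^-1)  (split on a) = z^3 - 3*z
trace(b a b a b^-1 a) = trace(a b a b a)*trace(b) - trace(a b a b a b)  (eliminate b^-1) = x*y*z^2 - y^2*z - z^3 - x*y + 3*z
so trace(a^-1 b a b a b^-1) = trace(b a b a b^-1)*trace(a) - trace(b a b a b^-1 a)  (eliminate a^-1) = -x*y*z^2 + x^2*z + y^2*z + z^3 - 3*z
trace(a b^-2 a^-1 b a b) = trace(a^-1 b a b a b^-1)*trace(b) - trace(a^-1 b a b a)  (eliminate b^-1) = -x*y^2*z^2 + x^2*y*z + y^3*z + y*z^3 - 4*y*z + x
reduce: trace(b^-1 a b^-2 a^-1 b a) = trace(a b^-2 a^-1 b a)*trace(b) - trace(a b^-2 a^-1 b a b)  (eliminate b^-1) = -x^2*y^3*z + x^3*y^2 + x*y^4 + 2*x*y^2*z^2 - x^2*y*z - y^3*z - y*z^3 - 3*x*y^2 + 3*y*z - x
trace(a b^-2 a^-1 b a b^-2) = trace(b^-1 a b^-2 a^-1 b a)*trace(b) - trace(b^-1 a b^-2 a^-1 b a b)  (eliminate b^-1) = -x^2*y^4*z + x^3*y^3 + x*y^5 + 2*x*y^3*z^2 - y^4*z - y^2*z^3 - x^3*y - 4*x*y^3 - x*y*z^2 + 3*y^2*z + 2*x*y + z
reduce: trace(a b^-3 a b^-2 a^-1 b) = trace(a b^-2 a^-1 b a b^-2)*trace(b) - trace(a b^-2 a^-1 b a b^-1)  (eliminate b^-1) = -x^2*y^5*z + x^3*y^4 + x*y^6 + 2*x*y^4*z^2 + x^2*y^3*z - y^5*z - y^3*z^3 - 2*x^3*y^2 - 5*x*y^4 - 3*x*y^2*z^2 + x^2*y*z + 4*y^3*z + y*z^3 + 5*x*y^2 - 2*y*z + x
trace(b^-2 a^-1 b^-1 a b^-3 a) = trace(a b^-3 a b^-2 a^-1)*trace(b) - trace(a b^-3 a b^-2 a^-1 b)  (eliminate b^-1) = x^2*y^5*z - x^3*y^4 - 2*x*y^4*z^2 - x^2*y^3*z + y^3*z^3 + 2*x^3*y^2 + x*y^4 + 3*x*y^2*z^2 - x^2*y*z - y^3*z - y*z^3 - 2*x*y^2 + y*z - x
trace(b^-3 a^-1 b^-2 a^-1 b^-1 a) = trace(b^-2 a^-1 b^-1 a b^-3)*trace(a) - trace(b^-2 a^-1 b^-1 a b^-3 a)  (eliminate a^-1) = x*y^4*z^2 - 2*x^2*y^3*z - y^3*z^3 + x^3*y^2 + 2*x^2*y*z + y^3*z + y*z^3 - x^3 - 2*x*y^2 - x*z^2 - y*z + 3*x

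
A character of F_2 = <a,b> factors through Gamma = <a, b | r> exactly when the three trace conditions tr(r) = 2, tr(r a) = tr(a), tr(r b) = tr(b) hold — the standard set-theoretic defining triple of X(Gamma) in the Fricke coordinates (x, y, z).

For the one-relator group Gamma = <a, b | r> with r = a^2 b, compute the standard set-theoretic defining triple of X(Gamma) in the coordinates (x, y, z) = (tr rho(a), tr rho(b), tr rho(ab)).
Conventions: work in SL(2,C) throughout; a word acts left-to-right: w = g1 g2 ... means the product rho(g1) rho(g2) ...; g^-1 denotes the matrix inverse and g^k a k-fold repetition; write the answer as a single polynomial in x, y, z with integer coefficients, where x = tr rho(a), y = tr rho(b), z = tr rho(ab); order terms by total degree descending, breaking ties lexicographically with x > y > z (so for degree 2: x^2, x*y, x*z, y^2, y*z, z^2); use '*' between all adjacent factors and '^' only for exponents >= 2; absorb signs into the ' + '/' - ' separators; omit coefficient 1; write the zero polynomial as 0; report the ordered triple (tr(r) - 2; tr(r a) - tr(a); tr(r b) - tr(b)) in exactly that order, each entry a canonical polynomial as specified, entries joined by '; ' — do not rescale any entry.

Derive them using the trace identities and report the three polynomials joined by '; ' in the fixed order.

apply: tr(a^2 b) = tr(a) * tr(b a) - tr(b)  (reduce the a square) = x*z - y
apply: tr(a^2 b a) = tr(a) * tr(b a^2) - tr(b a) = x^2*z - x*y - z
tr(b^2 a) = tr(b) * tr(a b) - tr(a)   [square of b] = y*z - x
tr(b^2) = tr(b) * tr(b) - tr(1)   [square of b] = y^2 - 2
tr(a^2 b^2) = tr(a) * tr(b^2 a) - tr(b^2)   [square of a] = x*y*z - x^2 - y^2 + 2
assemble the triple (tr(r) - 2; tr(r a) - x; tr(r b) - y)

x*z - y - 2; x^2*z - x*y - x - z; x*y*z - x^2 - y^2 - y + 2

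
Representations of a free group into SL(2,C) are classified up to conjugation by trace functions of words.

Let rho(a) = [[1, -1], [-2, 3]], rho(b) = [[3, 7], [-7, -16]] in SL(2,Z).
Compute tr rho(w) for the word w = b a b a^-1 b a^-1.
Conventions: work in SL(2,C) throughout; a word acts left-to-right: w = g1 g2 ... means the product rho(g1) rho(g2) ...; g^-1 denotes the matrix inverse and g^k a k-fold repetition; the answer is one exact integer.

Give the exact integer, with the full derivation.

52

rho(b) = [[3, 7], [-7, -16]]
... * rho(a) = [[1, -1], [-2, 3]]  ->  [[-11, 18], [25, -41]]
... * rho(b) = [[3, 7], [-7, -16]]  ->  [[-159, -365], [362, 831]]
... * rho(a^-1) = [[3, 1], [2, 1]]  ->  [[-1207, -524], [2748, 1193]]
... * rho(b) = [[3, 7], [-7, -16]]  ->  [[47, -65], [-107, 148]]
... * rho(a^-1) = [[3, 1], [2, 1]]  ->  [[11, -18], [-25, 41]]
tr = 11 + 41 = 52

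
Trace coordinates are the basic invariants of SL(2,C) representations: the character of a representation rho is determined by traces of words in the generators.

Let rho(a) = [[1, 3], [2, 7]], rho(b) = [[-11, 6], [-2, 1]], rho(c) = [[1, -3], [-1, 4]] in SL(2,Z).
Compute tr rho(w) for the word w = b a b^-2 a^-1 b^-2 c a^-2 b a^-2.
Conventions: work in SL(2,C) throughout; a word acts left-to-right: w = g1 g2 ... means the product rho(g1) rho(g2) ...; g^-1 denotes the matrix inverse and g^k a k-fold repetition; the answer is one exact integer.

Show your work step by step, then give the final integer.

-2481299215

rho(b) = [[-11, 6], [-2, 1]]
... * rho(a) = [[1, 3], [2, 7]]  ->  [[1, 9], [0, 1]]
... * rho(b^-1) = [[1, -6], [2, -11]]  ->  [[19, -105], [2, -11]]
... * rho(b^-1) = [[1, -6], [2, -11]]  ->  [[-191, 1041], [-20, 109]]
... * rho(a^-1) = [[7, -3], [-2, 1]]  ->  [[-3419, 1614], [-358, 169]]
... * rho(b^-1) = [[1, -6], [2, -11]]  ->  [[-191, 2760], [-20, 289]]
... * rho(b^-1) = [[1, -6], [2, -11]]  ->  [[5329, -29214], [558, -3059]]
... * rho(c) = [[1, -3], [-1, 4]]  ->  [[34543, -132843], [3617, -13910]]
... * rho(a^-1) = [[7, -3], [-2, 1]]  ->  [[507487, -236472], [53139, -24761]]
... * rho(a^-1) = [[7, -3], [-2, 1]]  ->  [[4025353, -1758933], [421495, -184178]]
... * rho(b) = [[-11, 6], [-2, 1]]  ->  [[-40761017, 22393185], [-4268089, 2344792]]
... * rho(a^-1) = [[7, -3], [-2, 1]]  ->  [[-330113489, 144676236], [-34566207, 15149059]]
... * rho(a^-1) = [[7, -3], [-2, 1]]  ->  [[-2600146895, 1135016703], [-272261567, 118847680]]
tr = -2600146895 + 118847680 = -2481299215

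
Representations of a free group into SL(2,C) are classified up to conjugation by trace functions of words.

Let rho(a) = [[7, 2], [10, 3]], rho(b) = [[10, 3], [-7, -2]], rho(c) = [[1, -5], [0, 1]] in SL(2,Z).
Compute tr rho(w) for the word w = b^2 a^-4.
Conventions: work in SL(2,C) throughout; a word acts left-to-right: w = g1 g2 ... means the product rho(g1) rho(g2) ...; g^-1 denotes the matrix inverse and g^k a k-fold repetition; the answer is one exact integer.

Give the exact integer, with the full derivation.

-15938

rho(b) = [[10, 3], [-7, -2]]
... * rho(b) = [[10, 3], [-7, -2]]  ->  [[79, 24], [-56, -17]]
... * rho(a^-1) = [[3, -2], [-10, 7]]  ->  [[-3, 10], [2, -7]]
... * rho(a^-1) = [[3, -2], [-10, 7]]  ->  [[-109, 76], [76, -53]]
... * rho(a^-1) = [[3, -2], [-10, 7]]  ->  [[-1087, 750], [758, -523]]
... * rho(a^-1) = [[3, -2], [-10, 7]]  ->  [[-10761, 7424], [7504, -5177]]
tr = -10761 + -5177 = -15938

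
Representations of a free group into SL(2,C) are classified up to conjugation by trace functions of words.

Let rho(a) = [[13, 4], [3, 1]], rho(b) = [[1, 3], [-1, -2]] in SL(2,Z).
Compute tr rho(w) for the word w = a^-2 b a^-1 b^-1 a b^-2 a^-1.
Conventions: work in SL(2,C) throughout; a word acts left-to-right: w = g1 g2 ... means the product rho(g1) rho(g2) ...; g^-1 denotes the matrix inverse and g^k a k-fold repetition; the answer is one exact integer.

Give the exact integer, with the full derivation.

-3933464

rho(a^-1) = [[1, -4], [-3, 13]]
... * rho(a^-1) = [[1, -4], [-3, 13]]  ->  [[13, -56], [-42, 181]]
... * rho(b) = [[1, 3], [-1, -2]]  ->  [[69, 151], [-223, -488]]
... * rho(a^-1) = [[1, -4], [-3, 13]]  ->  [[-384, 1687], [1241, -5452]]
... * rho(b^-1) = [[-2, -3], [1, 1]]  ->  [[2455, 2839], [-7934, -9175]]
... * rho(a) = [[13, 4], [3, 1]]  ->  [[40432, 12659], [-130667, -40911]]
... * rho(b^-1) = [[-2, -3], [1, 1]]  ->  [[-68205, -108637], [220423, 351090]]
... * rho(b^-1) = [[-2, -3], [1, 1]]  ->  [[27773, 95978], [-89756, -310179]]
... * rho(a^-1) = [[1, -4], [-3, 13]]  ->  [[-260161, 1136622], [840781, -3673303]]
tr = -260161 + -3673303 = -3933464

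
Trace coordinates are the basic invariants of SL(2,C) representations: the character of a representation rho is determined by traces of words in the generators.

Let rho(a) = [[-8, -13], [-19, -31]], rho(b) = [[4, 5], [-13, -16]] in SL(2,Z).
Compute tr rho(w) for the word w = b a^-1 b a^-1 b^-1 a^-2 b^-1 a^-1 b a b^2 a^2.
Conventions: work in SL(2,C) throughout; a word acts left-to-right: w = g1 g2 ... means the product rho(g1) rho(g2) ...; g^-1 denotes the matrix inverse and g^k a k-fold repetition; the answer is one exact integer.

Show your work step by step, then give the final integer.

rho(b) = [[4, 5], [-13, -16]]
... * rho(a^-1) = [[-31, 13], [19, -8]]  ->  [[-29, 12], [99, -41]]
... * rho(b) = [[4, 5], [-13, -16]]  ->  [[-272, -337], [929, 1151]]
... * rho(a^-1) = [[-31, 13], [19, -8]]  ->  [[2029, -840], [-6930, 2869]]
... * rho(b^-1) = [[-16, -5], [13, 4]]  ->  [[-43384, -13505], [148177, 46126]]
... * rho(a^-1) = [[-31, 13], [19, -8]]  ->  [[1088309, -455952], [-3717093, 1557293]]
... * rho(a^-1) = [[-31, 13], [19, -8]]  ->  [[-42400667, 17795633], [144818450, -60780553]]
... * rho(b^-1) = [[-16, -5], [13, 4]]  ->  [[909753901, 283185867], [-3107242389, -967214462]]
... * rho(a^-1) = [[-31, 13], [19, -8]]  ->  [[-22821839458, 9561313777], [77947439281, -32656435361]]
... * rho(b) = [[4, 5], [-13, -16]]  ->  [[-215584436933, -267090217722], [736323416817, 912240162181]]
... * rho(a) = [[-8, -13], [-19, -31]]  ->  [[6799389632182, 11082394429511], [-23223150415975, -37851649446232]]
... * rho(b) = [[4, 5], [-13, -16]]  ->  [[-116873569054915, -143321362711266], [399178841137116, 489510639059837]]
... * rho(b) = [[4, 5], [-13, -16]]  ->  [[1395683439026798, 1708773958105681], [-4766922943229417, -5836276019271812]]
... * rho(a) = [[-8, -13], [-19, -31]]  ->  [[-43632172716222323, -71115877408624485], [149024627911999764, 242894554859408593]]
... * rho(a) = [[-8, -13], [-19, -31]]  ->  [[1700259052493643799, 2771810444978249234], [-5807193565624761379, -9467051363497663315]]
tr = 1700259052493643799 + -9467051363497663315 = -7766792311004019516

-7766792311004019516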